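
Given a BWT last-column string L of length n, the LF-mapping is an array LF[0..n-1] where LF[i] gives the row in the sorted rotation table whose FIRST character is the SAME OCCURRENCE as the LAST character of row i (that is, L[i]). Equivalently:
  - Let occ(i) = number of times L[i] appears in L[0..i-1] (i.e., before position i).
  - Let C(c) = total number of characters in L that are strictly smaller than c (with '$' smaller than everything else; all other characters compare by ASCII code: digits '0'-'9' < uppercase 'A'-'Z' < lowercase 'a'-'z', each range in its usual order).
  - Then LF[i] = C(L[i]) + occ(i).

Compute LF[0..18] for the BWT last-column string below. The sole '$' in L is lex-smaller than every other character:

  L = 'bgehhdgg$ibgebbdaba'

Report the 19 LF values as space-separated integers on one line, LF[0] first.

Char counts: '$':1, 'a':2, 'b':5, 'd':2, 'e':2, 'g':4, 'h':2, 'i':1
C (first-col start): C('$')=0, C('a')=1, C('b')=3, C('d')=8, C('e')=10, C('g')=12, C('h')=16, C('i')=18
L[0]='b': occ=0, LF[0]=C('b')+0=3+0=3
L[1]='g': occ=0, LF[1]=C('g')+0=12+0=12
L[2]='e': occ=0, LF[2]=C('e')+0=10+0=10
L[3]='h': occ=0, LF[3]=C('h')+0=16+0=16
L[4]='h': occ=1, LF[4]=C('h')+1=16+1=17
L[5]='d': occ=0, LF[5]=C('d')+0=8+0=8
L[6]='g': occ=1, LF[6]=C('g')+1=12+1=13
L[7]='g': occ=2, LF[7]=C('g')+2=12+2=14
L[8]='$': occ=0, LF[8]=C('$')+0=0+0=0
L[9]='i': occ=0, LF[9]=C('i')+0=18+0=18
L[10]='b': occ=1, LF[10]=C('b')+1=3+1=4
L[11]='g': occ=3, LF[11]=C('g')+3=12+3=15
L[12]='e': occ=1, LF[12]=C('e')+1=10+1=11
L[13]='b': occ=2, LF[13]=C('b')+2=3+2=5
L[14]='b': occ=3, LF[14]=C('b')+3=3+3=6
L[15]='d': occ=1, LF[15]=C('d')+1=8+1=9
L[16]='a': occ=0, LF[16]=C('a')+0=1+0=1
L[17]='b': occ=4, LF[17]=C('b')+4=3+4=7
L[18]='a': occ=1, LF[18]=C('a')+1=1+1=2

Answer: 3 12 10 16 17 8 13 14 0 18 4 15 11 5 6 9 1 7 2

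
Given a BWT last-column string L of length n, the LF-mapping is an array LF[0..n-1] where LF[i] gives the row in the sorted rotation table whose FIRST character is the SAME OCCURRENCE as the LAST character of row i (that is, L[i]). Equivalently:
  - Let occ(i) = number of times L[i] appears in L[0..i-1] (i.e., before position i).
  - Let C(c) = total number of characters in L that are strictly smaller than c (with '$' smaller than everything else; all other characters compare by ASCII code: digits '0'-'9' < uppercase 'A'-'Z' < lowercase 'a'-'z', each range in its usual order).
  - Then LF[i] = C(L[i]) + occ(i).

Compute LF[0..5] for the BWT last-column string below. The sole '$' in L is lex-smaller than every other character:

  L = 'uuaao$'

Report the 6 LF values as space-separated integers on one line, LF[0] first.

Answer: 4 5 1 2 3 0

Derivation:
Char counts: '$':1, 'a':2, 'o':1, 'u':2
C (first-col start): C('$')=0, C('a')=1, C('o')=3, C('u')=4
L[0]='u': occ=0, LF[0]=C('u')+0=4+0=4
L[1]='u': occ=1, LF[1]=C('u')+1=4+1=5
L[2]='a': occ=0, LF[2]=C('a')+0=1+0=1
L[3]='a': occ=1, LF[3]=C('a')+1=1+1=2
L[4]='o': occ=0, LF[4]=C('o')+0=3+0=3
L[5]='$': occ=0, LF[5]=C('$')+0=0+0=0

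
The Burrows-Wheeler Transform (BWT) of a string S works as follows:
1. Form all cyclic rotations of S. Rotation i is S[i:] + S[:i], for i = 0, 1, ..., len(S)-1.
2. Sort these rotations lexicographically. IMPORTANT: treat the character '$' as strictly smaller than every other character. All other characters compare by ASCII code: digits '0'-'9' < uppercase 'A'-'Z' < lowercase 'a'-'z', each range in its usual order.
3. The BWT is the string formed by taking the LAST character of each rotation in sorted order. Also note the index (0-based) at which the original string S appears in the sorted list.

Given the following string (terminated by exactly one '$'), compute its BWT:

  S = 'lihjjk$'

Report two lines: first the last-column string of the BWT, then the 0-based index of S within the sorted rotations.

All 7 rotations (rotation i = S[i:]+S[:i]):
  rot[0] = lihjjk$
  rot[1] = ihjjk$l
  rot[2] = hjjk$li
  rot[3] = jjk$lih
  rot[4] = jk$lihj
  rot[5] = k$lihjj
  rot[6] = $lihjjk
Sorted (with $ < everything):
  sorted[0] = $lihjjk  (last char: 'k')
  sorted[1] = hjjk$li  (last char: 'i')
  sorted[2] = ihjjk$l  (last char: 'l')
  sorted[3] = jjk$lih  (last char: 'h')
  sorted[4] = jk$lihj  (last char: 'j')
  sorted[5] = k$lihjj  (last char: 'j')
  sorted[6] = lihjjk$  (last char: '$')
Last column: kilhjj$
Original string S is at sorted index 6

Answer: kilhjj$
6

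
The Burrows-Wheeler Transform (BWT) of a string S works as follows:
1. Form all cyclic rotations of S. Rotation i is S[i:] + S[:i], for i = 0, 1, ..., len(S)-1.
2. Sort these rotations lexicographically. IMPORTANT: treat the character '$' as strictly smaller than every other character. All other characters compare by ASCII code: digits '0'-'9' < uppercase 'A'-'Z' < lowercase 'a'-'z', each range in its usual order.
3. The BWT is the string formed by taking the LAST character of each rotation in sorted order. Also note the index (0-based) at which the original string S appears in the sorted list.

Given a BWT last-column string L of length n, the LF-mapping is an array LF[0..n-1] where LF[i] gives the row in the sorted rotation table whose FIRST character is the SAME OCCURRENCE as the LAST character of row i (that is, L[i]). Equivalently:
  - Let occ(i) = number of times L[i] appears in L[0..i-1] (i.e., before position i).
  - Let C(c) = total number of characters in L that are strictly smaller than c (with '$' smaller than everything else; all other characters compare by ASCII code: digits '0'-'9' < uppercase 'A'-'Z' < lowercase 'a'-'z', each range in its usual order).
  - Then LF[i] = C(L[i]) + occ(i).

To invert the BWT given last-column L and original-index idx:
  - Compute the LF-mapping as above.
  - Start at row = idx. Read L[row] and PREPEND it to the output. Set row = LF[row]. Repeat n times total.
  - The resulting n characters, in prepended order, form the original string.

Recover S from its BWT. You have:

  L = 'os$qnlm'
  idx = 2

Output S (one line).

LF mapping: 4 6 0 5 3 1 2
Walk LF starting at row 2, prepending L[row]:
  step 1: row=2, L[2]='$', prepend. Next row=LF[2]=0
  step 2: row=0, L[0]='o', prepend. Next row=LF[0]=4
  step 3: row=4, L[4]='n', prepend. Next row=LF[4]=3
  step 4: row=3, L[3]='q', prepend. Next row=LF[3]=5
  step 5: row=5, L[5]='l', prepend. Next row=LF[5]=1
  step 6: row=1, L[1]='s', prepend. Next row=LF[1]=6
  step 7: row=6, L[6]='m', prepend. Next row=LF[6]=2
Reversed output: mslqno$

Answer: mslqno$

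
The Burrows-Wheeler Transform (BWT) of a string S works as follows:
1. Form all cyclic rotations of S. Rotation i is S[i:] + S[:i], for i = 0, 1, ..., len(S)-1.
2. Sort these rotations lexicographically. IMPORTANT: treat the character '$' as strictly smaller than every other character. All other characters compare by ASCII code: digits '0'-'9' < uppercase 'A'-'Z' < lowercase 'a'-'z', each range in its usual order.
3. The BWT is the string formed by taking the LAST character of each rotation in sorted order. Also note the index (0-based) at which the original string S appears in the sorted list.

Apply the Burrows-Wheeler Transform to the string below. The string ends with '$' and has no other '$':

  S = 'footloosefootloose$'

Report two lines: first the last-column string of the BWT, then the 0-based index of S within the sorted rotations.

Answer: esse$ttllffoooooooo
4

Derivation:
All 19 rotations (rotation i = S[i:]+S[:i]):
  rot[0] = footloosefootloose$
  rot[1] = ootloosefootloose$f
  rot[2] = otloosefootloose$fo
  rot[3] = tloosefootloose$foo
  rot[4] = loosefootloose$foot
  rot[5] = oosefootloose$footl
  rot[6] = osefootloose$footlo
  rot[7] = sefootloose$footloo
  rot[8] = efootloose$footloos
  rot[9] = footloose$footloose
  rot[10] = ootloose$footloosef
  rot[11] = otloose$footloosefo
  rot[12] = tloose$footloosefoo
  rot[13] = loose$footloosefoot
  rot[14] = oose$footloosefootl
  rot[15] = ose$footloosefootlo
  rot[16] = se$footloosefootloo
  rot[17] = e$footloosefootloos
  rot[18] = $footloosefootloose
Sorted (with $ < everything):
  sorted[0] = $footloosefootloose  (last char: 'e')
  sorted[1] = e$footloosefootloos  (last char: 's')
  sorted[2] = efootloose$footloos  (last char: 's')
  sorted[3] = footloose$footloose  (last char: 'e')
  sorted[4] = footloosefootloose$  (last char: '$')
  sorted[5] = loose$footloosefoot  (last char: 't')
  sorted[6] = loosefootloose$foot  (last char: 't')
  sorted[7] = oose$footloosefootl  (last char: 'l')
  sorted[8] = oosefootloose$footl  (last char: 'l')
  sorted[9] = ootloose$footloosef  (last char: 'f')
  sorted[10] = ootloosefootloose$f  (last char: 'f')
  sorted[11] = ose$footloosefootlo  (last char: 'o')
  sorted[12] = osefootloose$footlo  (last char: 'o')
  sorted[13] = otloose$footloosefo  (last char: 'o')
  sorted[14] = otloosefootloose$fo  (last char: 'o')
  sorted[15] = se$footloosefootloo  (last char: 'o')
  sorted[16] = sefootloose$footloo  (last char: 'o')
  sorted[17] = tloose$footloosefoo  (last char: 'o')
  sorted[18] = tloosefootloose$foo  (last char: 'o')
Last column: esse$ttllffoooooooo
Original string S is at sorted index 4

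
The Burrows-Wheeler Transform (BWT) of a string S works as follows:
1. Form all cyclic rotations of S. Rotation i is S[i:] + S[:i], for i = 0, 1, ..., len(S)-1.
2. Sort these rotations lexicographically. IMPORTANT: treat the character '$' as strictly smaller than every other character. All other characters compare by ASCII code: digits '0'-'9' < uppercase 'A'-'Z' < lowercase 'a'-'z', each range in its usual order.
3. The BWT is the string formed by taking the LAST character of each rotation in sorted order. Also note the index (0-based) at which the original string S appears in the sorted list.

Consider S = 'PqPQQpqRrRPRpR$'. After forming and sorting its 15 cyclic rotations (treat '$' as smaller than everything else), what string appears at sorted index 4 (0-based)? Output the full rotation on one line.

All 15 rotations (rotation i = S[i:]+S[:i]):
  rot[0] = PqPQQpqRrRPRpR$
  rot[1] = qPQQpqRrRPRpR$P
  rot[2] = PQQpqRrRPRpR$Pq
  rot[3] = QQpqRrRPRpR$PqP
  rot[4] = QpqRrRPRpR$PqPQ
  rot[5] = pqRrRPRpR$PqPQQ
  rot[6] = qRrRPRpR$PqPQQp
  rot[7] = RrRPRpR$PqPQQpq
  rot[8] = rRPRpR$PqPQQpqR
  rot[9] = RPRpR$PqPQQpqRr
  rot[10] = PRpR$PqPQQpqRrR
  rot[11] = RpR$PqPQQpqRrRP
  rot[12] = pR$PqPQQpqRrRPR
  rot[13] = R$PqPQQpqRrRPRp
  rot[14] = $PqPQQpqRrRPRpR
Sorted (with $ < everything):
  sorted[0] = $PqPQQpqRrRPRpR
  sorted[1] = PQQpqRrRPRpR$Pq
  sorted[2] = PRpR$PqPQQpqRrR
  sorted[3] = PqPQQpqRrRPRpR$
  sorted[4] = QQpqRrRPRpR$PqP
  sorted[5] = QpqRrRPRpR$PqPQ
  sorted[6] = R$PqPQQpqRrRPRp
  sorted[7] = RPRpR$PqPQQpqRr
  sorted[8] = RpR$PqPQQpqRrRP
  sorted[9] = RrRPRpR$PqPQQpq
  sorted[10] = pR$PqPQQpqRrRPR
  sorted[11] = pqRrRPRpR$PqPQQ
  sorted[12] = qPQQpqRrRPRpR$P
  sorted[13] = qRrRPRpR$PqPQQp
  sorted[14] = rRPRpR$PqPQQpqR
sorted[4] = QQpqRrRPRpR$PqP

Answer: QQpqRrRPRpR$PqP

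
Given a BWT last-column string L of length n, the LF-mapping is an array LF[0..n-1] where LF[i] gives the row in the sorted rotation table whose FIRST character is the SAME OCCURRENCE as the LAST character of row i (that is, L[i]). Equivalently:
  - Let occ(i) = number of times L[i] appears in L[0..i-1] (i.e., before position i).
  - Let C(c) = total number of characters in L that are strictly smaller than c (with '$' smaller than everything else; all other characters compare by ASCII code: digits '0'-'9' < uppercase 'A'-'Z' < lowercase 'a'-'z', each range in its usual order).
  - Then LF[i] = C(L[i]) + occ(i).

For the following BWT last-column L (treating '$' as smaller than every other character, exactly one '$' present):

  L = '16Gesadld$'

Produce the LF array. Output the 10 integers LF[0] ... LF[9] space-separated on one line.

Char counts: '$':1, '1':1, '6':1, 'G':1, 'a':1, 'd':2, 'e':1, 'l':1, 's':1
C (first-col start): C('$')=0, C('1')=1, C('6')=2, C('G')=3, C('a')=4, C('d')=5, C('e')=7, C('l')=8, C('s')=9
L[0]='1': occ=0, LF[0]=C('1')+0=1+0=1
L[1]='6': occ=0, LF[1]=C('6')+0=2+0=2
L[2]='G': occ=0, LF[2]=C('G')+0=3+0=3
L[3]='e': occ=0, LF[3]=C('e')+0=7+0=7
L[4]='s': occ=0, LF[4]=C('s')+0=9+0=9
L[5]='a': occ=0, LF[5]=C('a')+0=4+0=4
L[6]='d': occ=0, LF[6]=C('d')+0=5+0=5
L[7]='l': occ=0, LF[7]=C('l')+0=8+0=8
L[8]='d': occ=1, LF[8]=C('d')+1=5+1=6
L[9]='$': occ=0, LF[9]=C('$')+0=0+0=0

Answer: 1 2 3 7 9 4 5 8 6 0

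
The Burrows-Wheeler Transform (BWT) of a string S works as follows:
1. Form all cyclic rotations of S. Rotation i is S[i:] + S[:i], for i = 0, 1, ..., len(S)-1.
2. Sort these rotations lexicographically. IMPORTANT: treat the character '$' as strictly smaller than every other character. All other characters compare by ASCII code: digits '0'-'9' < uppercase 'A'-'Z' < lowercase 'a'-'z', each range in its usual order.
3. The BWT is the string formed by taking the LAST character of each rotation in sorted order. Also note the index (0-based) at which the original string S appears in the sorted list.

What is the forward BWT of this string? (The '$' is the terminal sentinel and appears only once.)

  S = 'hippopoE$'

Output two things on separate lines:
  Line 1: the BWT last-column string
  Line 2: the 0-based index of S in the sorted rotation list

All 9 rotations (rotation i = S[i:]+S[:i]):
  rot[0] = hippopoE$
  rot[1] = ippopoE$h
  rot[2] = ppopoE$hi
  rot[3] = popoE$hip
  rot[4] = opoE$hipp
  rot[5] = poE$hippo
  rot[6] = oE$hippop
  rot[7] = E$hippopo
  rot[8] = $hippopoE
Sorted (with $ < everything):
  sorted[0] = $hippopoE  (last char: 'E')
  sorted[1] = E$hippopo  (last char: 'o')
  sorted[2] = hippopoE$  (last char: '$')
  sorted[3] = ippopoE$h  (last char: 'h')
  sorted[4] = oE$hippop  (last char: 'p')
  sorted[5] = opoE$hipp  (last char: 'p')
  sorted[6] = poE$hippo  (last char: 'o')
  sorted[7] = popoE$hip  (last char: 'p')
  sorted[8] = ppopoE$hi  (last char: 'i')
Last column: Eo$hppopi
Original string S is at sorted index 2

Answer: Eo$hppopi
2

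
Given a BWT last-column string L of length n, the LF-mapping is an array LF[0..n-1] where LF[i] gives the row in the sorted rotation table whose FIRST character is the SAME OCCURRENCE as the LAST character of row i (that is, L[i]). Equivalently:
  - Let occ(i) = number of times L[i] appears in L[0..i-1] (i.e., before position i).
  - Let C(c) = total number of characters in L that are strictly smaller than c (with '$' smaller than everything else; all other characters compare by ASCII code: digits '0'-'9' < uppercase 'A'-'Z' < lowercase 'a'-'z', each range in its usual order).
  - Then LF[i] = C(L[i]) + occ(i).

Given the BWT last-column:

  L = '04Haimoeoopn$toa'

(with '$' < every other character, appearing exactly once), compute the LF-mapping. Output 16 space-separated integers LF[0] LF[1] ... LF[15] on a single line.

Answer: 1 2 3 4 7 8 10 6 11 12 14 9 0 15 13 5

Derivation:
Char counts: '$':1, '0':1, '4':1, 'H':1, 'a':2, 'e':1, 'i':1, 'm':1, 'n':1, 'o':4, 'p':1, 't':1
C (first-col start): C('$')=0, C('0')=1, C('4')=2, C('H')=3, C('a')=4, C('e')=6, C('i')=7, C('m')=8, C('n')=9, C('o')=10, C('p')=14, C('t')=15
L[0]='0': occ=0, LF[0]=C('0')+0=1+0=1
L[1]='4': occ=0, LF[1]=C('4')+0=2+0=2
L[2]='H': occ=0, LF[2]=C('H')+0=3+0=3
L[3]='a': occ=0, LF[3]=C('a')+0=4+0=4
L[4]='i': occ=0, LF[4]=C('i')+0=7+0=7
L[5]='m': occ=0, LF[5]=C('m')+0=8+0=8
L[6]='o': occ=0, LF[6]=C('o')+0=10+0=10
L[7]='e': occ=0, LF[7]=C('e')+0=6+0=6
L[8]='o': occ=1, LF[8]=C('o')+1=10+1=11
L[9]='o': occ=2, LF[9]=C('o')+2=10+2=12
L[10]='p': occ=0, LF[10]=C('p')+0=14+0=14
L[11]='n': occ=0, LF[11]=C('n')+0=9+0=9
L[12]='$': occ=0, LF[12]=C('$')+0=0+0=0
L[13]='t': occ=0, LF[13]=C('t')+0=15+0=15
L[14]='o': occ=3, LF[14]=C('o')+3=10+3=13
L[15]='a': occ=1, LF[15]=C('a')+1=4+1=5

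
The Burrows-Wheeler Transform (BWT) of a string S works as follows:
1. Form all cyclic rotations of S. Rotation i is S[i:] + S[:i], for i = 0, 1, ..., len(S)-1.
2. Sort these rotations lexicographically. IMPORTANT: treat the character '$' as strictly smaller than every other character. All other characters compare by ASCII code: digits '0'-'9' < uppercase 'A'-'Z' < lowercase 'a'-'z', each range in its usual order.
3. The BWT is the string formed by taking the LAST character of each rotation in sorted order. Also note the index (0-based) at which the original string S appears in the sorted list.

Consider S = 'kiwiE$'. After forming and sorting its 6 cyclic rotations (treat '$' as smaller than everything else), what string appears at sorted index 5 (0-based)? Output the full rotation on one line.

Answer: wiE$ki

Derivation:
All 6 rotations (rotation i = S[i:]+S[:i]):
  rot[0] = kiwiE$
  rot[1] = iwiE$k
  rot[2] = wiE$ki
  rot[3] = iE$kiw
  rot[4] = E$kiwi
  rot[5] = $kiwiE
Sorted (with $ < everything):
  sorted[0] = $kiwiE
  sorted[1] = E$kiwi
  sorted[2] = iE$kiw
  sorted[3] = iwiE$k
  sorted[4] = kiwiE$
  sorted[5] = wiE$ki
sorted[5] = wiE$ki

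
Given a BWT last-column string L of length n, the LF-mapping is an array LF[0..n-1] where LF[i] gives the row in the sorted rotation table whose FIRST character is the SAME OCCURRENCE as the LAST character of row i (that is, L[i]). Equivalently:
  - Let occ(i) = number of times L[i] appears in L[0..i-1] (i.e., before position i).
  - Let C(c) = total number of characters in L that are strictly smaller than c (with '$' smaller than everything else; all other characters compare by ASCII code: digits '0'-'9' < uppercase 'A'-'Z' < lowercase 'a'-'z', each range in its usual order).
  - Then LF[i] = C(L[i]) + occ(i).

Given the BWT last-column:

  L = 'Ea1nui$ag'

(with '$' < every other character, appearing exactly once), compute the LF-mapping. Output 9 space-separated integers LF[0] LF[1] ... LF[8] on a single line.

Answer: 2 3 1 7 8 6 0 4 5

Derivation:
Char counts: '$':1, '1':1, 'E':1, 'a':2, 'g':1, 'i':1, 'n':1, 'u':1
C (first-col start): C('$')=0, C('1')=1, C('E')=2, C('a')=3, C('g')=5, C('i')=6, C('n')=7, C('u')=8
L[0]='E': occ=0, LF[0]=C('E')+0=2+0=2
L[1]='a': occ=0, LF[1]=C('a')+0=3+0=3
L[2]='1': occ=0, LF[2]=C('1')+0=1+0=1
L[3]='n': occ=0, LF[3]=C('n')+0=7+0=7
L[4]='u': occ=0, LF[4]=C('u')+0=8+0=8
L[5]='i': occ=0, LF[5]=C('i')+0=6+0=6
L[6]='$': occ=0, LF[6]=C('$')+0=0+0=0
L[7]='a': occ=1, LF[7]=C('a')+1=3+1=4
L[8]='g': occ=0, LF[8]=C('g')+0=5+0=5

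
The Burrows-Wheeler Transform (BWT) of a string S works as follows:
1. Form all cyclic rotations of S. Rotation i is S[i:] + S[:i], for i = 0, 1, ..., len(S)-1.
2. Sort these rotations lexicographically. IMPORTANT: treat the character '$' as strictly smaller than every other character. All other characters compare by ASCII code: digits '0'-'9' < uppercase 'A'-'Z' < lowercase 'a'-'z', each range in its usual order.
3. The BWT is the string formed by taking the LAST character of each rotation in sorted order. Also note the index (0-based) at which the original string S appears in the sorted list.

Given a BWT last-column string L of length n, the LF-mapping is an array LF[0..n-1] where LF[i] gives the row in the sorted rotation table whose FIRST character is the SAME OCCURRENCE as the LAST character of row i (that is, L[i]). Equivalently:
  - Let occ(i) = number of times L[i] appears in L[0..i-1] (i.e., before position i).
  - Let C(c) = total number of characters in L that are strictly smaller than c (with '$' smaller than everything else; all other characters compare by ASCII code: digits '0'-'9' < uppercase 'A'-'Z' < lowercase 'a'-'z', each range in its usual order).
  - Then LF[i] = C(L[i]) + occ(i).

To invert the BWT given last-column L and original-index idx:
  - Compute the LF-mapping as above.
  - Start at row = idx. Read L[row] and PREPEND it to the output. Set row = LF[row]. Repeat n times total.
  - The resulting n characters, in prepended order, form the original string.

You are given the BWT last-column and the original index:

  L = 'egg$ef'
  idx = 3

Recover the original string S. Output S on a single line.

Answer: fgege$

Derivation:
LF mapping: 1 4 5 0 2 3
Walk LF starting at row 3, prepending L[row]:
  step 1: row=3, L[3]='$', prepend. Next row=LF[3]=0
  step 2: row=0, L[0]='e', prepend. Next row=LF[0]=1
  step 3: row=1, L[1]='g', prepend. Next row=LF[1]=4
  step 4: row=4, L[4]='e', prepend. Next row=LF[4]=2
  step 5: row=2, L[2]='g', prepend. Next row=LF[2]=5
  step 6: row=5, L[5]='f', prepend. Next row=LF[5]=3
Reversed output: fgege$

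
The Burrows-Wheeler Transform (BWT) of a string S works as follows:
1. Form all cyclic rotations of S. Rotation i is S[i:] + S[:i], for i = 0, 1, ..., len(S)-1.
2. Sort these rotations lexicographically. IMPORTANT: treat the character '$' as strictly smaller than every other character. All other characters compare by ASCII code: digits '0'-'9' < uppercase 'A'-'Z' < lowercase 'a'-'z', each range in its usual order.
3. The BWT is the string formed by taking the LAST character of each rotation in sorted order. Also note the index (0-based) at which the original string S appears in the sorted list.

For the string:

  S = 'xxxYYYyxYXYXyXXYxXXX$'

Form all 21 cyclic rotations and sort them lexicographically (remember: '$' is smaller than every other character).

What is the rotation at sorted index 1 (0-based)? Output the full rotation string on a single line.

All 21 rotations (rotation i = S[i:]+S[:i]):
  rot[0] = xxxYYYyxYXYXyXXYxXXX$
  rot[1] = xxYYYyxYXYXyXXYxXXX$x
  rot[2] = xYYYyxYXYXyXXYxXXX$xx
  rot[3] = YYYyxYXYXyXXYxXXX$xxx
  rot[4] = YYyxYXYXyXXYxXXX$xxxY
  rot[5] = YyxYXYXyXXYxXXX$xxxYY
  rot[6] = yxYXYXyXXYxXXX$xxxYYY
  rot[7] = xYXYXyXXYxXXX$xxxYYYy
  rot[8] = YXYXyXXYxXXX$xxxYYYyx
  rot[9] = XYXyXXYxXXX$xxxYYYyxY
  rot[10] = YXyXXYxXXX$xxxYYYyxYX
  rot[11] = XyXXYxXXX$xxxYYYyxYXY
  rot[12] = yXXYxXXX$xxxYYYyxYXYX
  rot[13] = XXYxXXX$xxxYYYyxYXYXy
  rot[14] = XYxXXX$xxxYYYyxYXYXyX
  rot[15] = YxXXX$xxxYYYyxYXYXyXX
  rot[16] = xXXX$xxxYYYyxYXYXyXXY
  rot[17] = XXX$xxxYYYyxYXYXyXXYx
  rot[18] = XX$xxxYYYyxYXYXyXXYxX
  rot[19] = X$xxxYYYyxYXYXyXXYxXX
  rot[20] = $xxxYYYyxYXYXyXXYxXXX
Sorted (with $ < everything):
  sorted[0] = $xxxYYYyxYXYXyXXYxXXX
  sorted[1] = X$xxxYYYyxYXYXyXXYxXX
  sorted[2] = XX$xxxYYYyxYXYXyXXYxX
  sorted[3] = XXX$xxxYYYyxYXYXyXXYx
  sorted[4] = XXYxXXX$xxxYYYyxYXYXy
  sorted[5] = XYXyXXYxXXX$xxxYYYyxY
  sorted[6] = XYxXXX$xxxYYYyxYXYXyX
  sorted[7] = XyXXYxXXX$xxxYYYyxYXY
  sorted[8] = YXYXyXXYxXXX$xxxYYYyx
  sorted[9] = YXyXXYxXXX$xxxYYYyxYX
  sorted[10] = YYYyxYXYXyXXYxXXX$xxx
  sorted[11] = YYyxYXYXyXXYxXXX$xxxY
  sorted[12] = YxXXX$xxxYYYyxYXYXyXX
  sorted[13] = YyxYXYXyXXYxXXX$xxxYY
  sorted[14] = xXXX$xxxYYYyxYXYXyXXY
  sorted[15] = xYXYXyXXYxXXX$xxxYYYy
  sorted[16] = xYYYyxYXYXyXXYxXXX$xx
  sorted[17] = xxYYYyxYXYXyXXYxXXX$x
  sorted[18] = xxxYYYyxYXYXyXXYxXXX$
  sorted[19] = yXXYxXXX$xxxYYYyxYXYX
  sorted[20] = yxYXYXyXXYxXXX$xxxYYY
sorted[1] = X$xxxYYYyxYXYXyXXYxXX

Answer: X$xxxYYYyxYXYXyXXYxXX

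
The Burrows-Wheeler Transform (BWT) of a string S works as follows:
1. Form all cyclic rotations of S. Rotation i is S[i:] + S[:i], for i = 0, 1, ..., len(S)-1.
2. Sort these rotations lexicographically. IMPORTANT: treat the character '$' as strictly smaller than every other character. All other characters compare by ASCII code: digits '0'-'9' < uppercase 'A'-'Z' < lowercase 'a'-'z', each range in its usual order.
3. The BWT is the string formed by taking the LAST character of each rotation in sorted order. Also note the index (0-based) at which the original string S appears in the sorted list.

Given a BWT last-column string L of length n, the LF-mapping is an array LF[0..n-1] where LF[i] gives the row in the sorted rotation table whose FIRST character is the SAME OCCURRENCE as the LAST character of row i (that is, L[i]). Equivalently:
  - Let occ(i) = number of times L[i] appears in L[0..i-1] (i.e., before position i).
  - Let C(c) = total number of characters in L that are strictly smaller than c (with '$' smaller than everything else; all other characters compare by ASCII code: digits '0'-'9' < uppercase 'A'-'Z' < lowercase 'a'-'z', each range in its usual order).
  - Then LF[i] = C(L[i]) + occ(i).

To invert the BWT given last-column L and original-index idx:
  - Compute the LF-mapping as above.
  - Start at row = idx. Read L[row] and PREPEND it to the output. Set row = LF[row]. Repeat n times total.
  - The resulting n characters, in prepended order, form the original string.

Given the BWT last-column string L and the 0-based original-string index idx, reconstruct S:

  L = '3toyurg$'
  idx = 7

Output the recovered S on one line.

Answer: yogurt3$

Derivation:
LF mapping: 1 5 3 7 6 4 2 0
Walk LF starting at row 7, prepending L[row]:
  step 1: row=7, L[7]='$', prepend. Next row=LF[7]=0
  step 2: row=0, L[0]='3', prepend. Next row=LF[0]=1
  step 3: row=1, L[1]='t', prepend. Next row=LF[1]=5
  step 4: row=5, L[5]='r', prepend. Next row=LF[5]=4
  step 5: row=4, L[4]='u', prepend. Next row=LF[4]=6
  step 6: row=6, L[6]='g', prepend. Next row=LF[6]=2
  step 7: row=2, L[2]='o', prepend. Next row=LF[2]=3
  step 8: row=3, L[3]='y', prepend. Next row=LF[3]=7
Reversed output: yogurt3$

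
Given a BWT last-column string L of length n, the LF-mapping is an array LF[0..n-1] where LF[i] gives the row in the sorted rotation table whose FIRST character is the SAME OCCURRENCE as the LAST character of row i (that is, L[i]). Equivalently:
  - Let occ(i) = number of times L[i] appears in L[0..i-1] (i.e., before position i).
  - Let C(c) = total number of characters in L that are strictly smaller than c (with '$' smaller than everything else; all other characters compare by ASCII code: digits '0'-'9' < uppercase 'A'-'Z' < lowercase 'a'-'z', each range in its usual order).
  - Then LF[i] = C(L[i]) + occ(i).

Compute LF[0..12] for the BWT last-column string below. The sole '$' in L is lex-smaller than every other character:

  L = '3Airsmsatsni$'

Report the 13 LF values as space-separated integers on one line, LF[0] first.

Answer: 1 2 4 8 9 6 10 3 12 11 7 5 0

Derivation:
Char counts: '$':1, '3':1, 'A':1, 'a':1, 'i':2, 'm':1, 'n':1, 'r':1, 's':3, 't':1
C (first-col start): C('$')=0, C('3')=1, C('A')=2, C('a')=3, C('i')=4, C('m')=6, C('n')=7, C('r')=8, C('s')=9, C('t')=12
L[0]='3': occ=0, LF[0]=C('3')+0=1+0=1
L[1]='A': occ=0, LF[1]=C('A')+0=2+0=2
L[2]='i': occ=0, LF[2]=C('i')+0=4+0=4
L[3]='r': occ=0, LF[3]=C('r')+0=8+0=8
L[4]='s': occ=0, LF[4]=C('s')+0=9+0=9
L[5]='m': occ=0, LF[5]=C('m')+0=6+0=6
L[6]='s': occ=1, LF[6]=C('s')+1=9+1=10
L[7]='a': occ=0, LF[7]=C('a')+0=3+0=3
L[8]='t': occ=0, LF[8]=C('t')+0=12+0=12
L[9]='s': occ=2, LF[9]=C('s')+2=9+2=11
L[10]='n': occ=0, LF[10]=C('n')+0=7+0=7
L[11]='i': occ=1, LF[11]=C('i')+1=4+1=5
L[12]='$': occ=0, LF[12]=C('$')+0=0+0=0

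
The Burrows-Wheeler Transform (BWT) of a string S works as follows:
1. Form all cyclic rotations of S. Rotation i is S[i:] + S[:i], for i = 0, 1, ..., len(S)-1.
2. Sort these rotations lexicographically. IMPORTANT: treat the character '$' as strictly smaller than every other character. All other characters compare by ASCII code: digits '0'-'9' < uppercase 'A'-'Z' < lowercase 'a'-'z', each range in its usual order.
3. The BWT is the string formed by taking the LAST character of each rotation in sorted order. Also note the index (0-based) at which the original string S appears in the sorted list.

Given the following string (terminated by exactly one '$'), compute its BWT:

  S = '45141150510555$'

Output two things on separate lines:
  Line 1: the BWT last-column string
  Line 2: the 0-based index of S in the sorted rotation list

Answer: 55154511$510450
8

Derivation:
All 15 rotations (rotation i = S[i:]+S[:i]):
  rot[0] = 45141150510555$
  rot[1] = 5141150510555$4
  rot[2] = 141150510555$45
  rot[3] = 41150510555$451
  rot[4] = 1150510555$4514
  rot[5] = 150510555$45141
  rot[6] = 50510555$451411
  rot[7] = 0510555$4514115
  rot[8] = 510555$45141150
  rot[9] = 10555$451411505
  rot[10] = 0555$4514115051
  rot[11] = 555$45141150510
  rot[12] = 55$451411505105
  rot[13] = 5$4514115051055
  rot[14] = $45141150510555
Sorted (with $ < everything):
  sorted[0] = $45141150510555  (last char: '5')
  sorted[1] = 0510555$4514115  (last char: '5')
  sorted[2] = 0555$4514115051  (last char: '1')
  sorted[3] = 10555$451411505  (last char: '5')
  sorted[4] = 1150510555$4514  (last char: '4')
  sorted[5] = 141150510555$45  (last char: '5')
  sorted[6] = 150510555$45141  (last char: '1')
  sorted[7] = 41150510555$451  (last char: '1')
  sorted[8] = 45141150510555$  (last char: '$')
  sorted[9] = 5$4514115051055  (last char: '5')
  sorted[10] = 50510555$451411  (last char: '1')
  sorted[11] = 510555$45141150  (last char: '0')
  sorted[12] = 5141150510555$4  (last char: '4')
  sorted[13] = 55$451411505105  (last char: '5')
  sorted[14] = 555$45141150510  (last char: '0')
Last column: 55154511$510450
Original string S is at sorted index 8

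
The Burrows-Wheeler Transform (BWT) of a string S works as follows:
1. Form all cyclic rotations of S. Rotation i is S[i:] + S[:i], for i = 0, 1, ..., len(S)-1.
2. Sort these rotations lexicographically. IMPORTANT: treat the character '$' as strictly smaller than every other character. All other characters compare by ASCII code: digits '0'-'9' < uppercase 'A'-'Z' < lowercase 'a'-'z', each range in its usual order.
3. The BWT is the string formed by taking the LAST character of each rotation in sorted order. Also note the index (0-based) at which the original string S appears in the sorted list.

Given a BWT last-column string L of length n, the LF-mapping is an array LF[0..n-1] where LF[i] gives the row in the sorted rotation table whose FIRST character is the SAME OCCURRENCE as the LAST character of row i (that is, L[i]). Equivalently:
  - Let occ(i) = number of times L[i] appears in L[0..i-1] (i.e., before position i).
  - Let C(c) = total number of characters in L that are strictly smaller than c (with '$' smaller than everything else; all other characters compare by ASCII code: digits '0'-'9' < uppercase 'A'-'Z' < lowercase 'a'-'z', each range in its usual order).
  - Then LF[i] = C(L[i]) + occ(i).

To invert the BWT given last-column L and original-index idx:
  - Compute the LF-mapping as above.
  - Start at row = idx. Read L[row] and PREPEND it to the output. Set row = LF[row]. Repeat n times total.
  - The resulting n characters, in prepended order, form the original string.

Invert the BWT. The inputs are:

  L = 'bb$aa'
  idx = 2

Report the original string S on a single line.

LF mapping: 3 4 0 1 2
Walk LF starting at row 2, prepending L[row]:
  step 1: row=2, L[2]='$', prepend. Next row=LF[2]=0
  step 2: row=0, L[0]='b', prepend. Next row=LF[0]=3
  step 3: row=3, L[3]='a', prepend. Next row=LF[3]=1
  step 4: row=1, L[1]='b', prepend. Next row=LF[1]=4
  step 5: row=4, L[4]='a', prepend. Next row=LF[4]=2
Reversed output: abab$

Answer: abab$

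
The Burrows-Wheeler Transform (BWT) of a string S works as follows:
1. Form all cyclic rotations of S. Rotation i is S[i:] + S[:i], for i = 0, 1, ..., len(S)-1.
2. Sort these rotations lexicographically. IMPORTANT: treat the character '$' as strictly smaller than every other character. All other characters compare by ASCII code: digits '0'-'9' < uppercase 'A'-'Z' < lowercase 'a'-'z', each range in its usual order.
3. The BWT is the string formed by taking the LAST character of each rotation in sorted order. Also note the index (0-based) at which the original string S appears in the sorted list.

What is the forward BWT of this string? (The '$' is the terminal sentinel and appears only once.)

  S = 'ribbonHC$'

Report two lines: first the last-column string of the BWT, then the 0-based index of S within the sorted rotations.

Answer: CHnibrob$
8

Derivation:
All 9 rotations (rotation i = S[i:]+S[:i]):
  rot[0] = ribbonHC$
  rot[1] = ibbonHC$r
  rot[2] = bbonHC$ri
  rot[3] = bonHC$rib
  rot[4] = onHC$ribb
  rot[5] = nHC$ribbo
  rot[6] = HC$ribbon
  rot[7] = C$ribbonH
  rot[8] = $ribbonHC
Sorted (with $ < everything):
  sorted[0] = $ribbonHC  (last char: 'C')
  sorted[1] = C$ribbonH  (last char: 'H')
  sorted[2] = HC$ribbon  (last char: 'n')
  sorted[3] = bbonHC$ri  (last char: 'i')
  sorted[4] = bonHC$rib  (last char: 'b')
  sorted[5] = ibbonHC$r  (last char: 'r')
  sorted[6] = nHC$ribbo  (last char: 'o')
  sorted[7] = onHC$ribb  (last char: 'b')
  sorted[8] = ribbonHC$  (last char: '$')
Last column: CHnibrob$
Original string S is at sorted index 8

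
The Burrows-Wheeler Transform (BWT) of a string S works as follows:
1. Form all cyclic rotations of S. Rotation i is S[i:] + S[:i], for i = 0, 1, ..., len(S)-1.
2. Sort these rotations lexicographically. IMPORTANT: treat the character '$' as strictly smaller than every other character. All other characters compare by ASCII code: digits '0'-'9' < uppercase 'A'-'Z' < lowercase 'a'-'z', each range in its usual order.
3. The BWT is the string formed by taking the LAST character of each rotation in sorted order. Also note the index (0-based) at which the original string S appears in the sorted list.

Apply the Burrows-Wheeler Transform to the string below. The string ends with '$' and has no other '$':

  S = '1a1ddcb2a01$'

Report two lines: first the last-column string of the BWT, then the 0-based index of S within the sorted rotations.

All 12 rotations (rotation i = S[i:]+S[:i]):
  rot[0] = 1a1ddcb2a01$
  rot[1] = a1ddcb2a01$1
  rot[2] = 1ddcb2a01$1a
  rot[3] = ddcb2a01$1a1
  rot[4] = dcb2a01$1a1d
  rot[5] = cb2a01$1a1dd
  rot[6] = b2a01$1a1ddc
  rot[7] = 2a01$1a1ddcb
  rot[8] = a01$1a1ddcb2
  rot[9] = 01$1a1ddcb2a
  rot[10] = 1$1a1ddcb2a0
  rot[11] = $1a1ddcb2a01
Sorted (with $ < everything):
  sorted[0] = $1a1ddcb2a01  (last char: '1')
  sorted[1] = 01$1a1ddcb2a  (last char: 'a')
  sorted[2] = 1$1a1ddcb2a0  (last char: '0')
  sorted[3] = 1a1ddcb2a01$  (last char: '$')
  sorted[4] = 1ddcb2a01$1a  (last char: 'a')
  sorted[5] = 2a01$1a1ddcb  (last char: 'b')
  sorted[6] = a01$1a1ddcb2  (last char: '2')
  sorted[7] = a1ddcb2a01$1  (last char: '1')
  sorted[8] = b2a01$1a1ddc  (last char: 'c')
  sorted[9] = cb2a01$1a1dd  (last char: 'd')
  sorted[10] = dcb2a01$1a1d  (last char: 'd')
  sorted[11] = ddcb2a01$1a1  (last char: '1')
Last column: 1a0$ab21cdd1
Original string S is at sorted index 3

Answer: 1a0$ab21cdd1
3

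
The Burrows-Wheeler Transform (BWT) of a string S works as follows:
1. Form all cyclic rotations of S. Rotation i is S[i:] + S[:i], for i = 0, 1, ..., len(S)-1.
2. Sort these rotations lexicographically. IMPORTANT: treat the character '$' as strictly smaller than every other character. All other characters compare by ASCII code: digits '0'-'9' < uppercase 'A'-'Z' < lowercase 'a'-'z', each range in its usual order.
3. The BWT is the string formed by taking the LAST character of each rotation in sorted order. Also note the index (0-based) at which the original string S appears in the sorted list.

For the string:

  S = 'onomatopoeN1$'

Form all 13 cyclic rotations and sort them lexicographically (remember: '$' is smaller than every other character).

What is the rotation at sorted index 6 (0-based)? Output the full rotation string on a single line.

Answer: nomatopoeN1$o

Derivation:
All 13 rotations (rotation i = S[i:]+S[:i]):
  rot[0] = onomatopoeN1$
  rot[1] = nomatopoeN1$o
  rot[2] = omatopoeN1$on
  rot[3] = matopoeN1$ono
  rot[4] = atopoeN1$onom
  rot[5] = topoeN1$onoma
  rot[6] = opoeN1$onomat
  rot[7] = poeN1$onomato
  rot[8] = oeN1$onomatop
  rot[9] = eN1$onomatopo
  rot[10] = N1$onomatopoe
  rot[11] = 1$onomatopoeN
  rot[12] = $onomatopoeN1
Sorted (with $ < everything):
  sorted[0] = $onomatopoeN1
  sorted[1] = 1$onomatopoeN
  sorted[2] = N1$onomatopoe
  sorted[3] = atopoeN1$onom
  sorted[4] = eN1$onomatopo
  sorted[5] = matopoeN1$ono
  sorted[6] = nomatopoeN1$o
  sorted[7] = oeN1$onomatop
  sorted[8] = omatopoeN1$on
  sorted[9] = onomatopoeN1$
  sorted[10] = opoeN1$onomat
  sorted[11] = poeN1$onomato
  sorted[12] = topoeN1$onoma
sorted[6] = nomatopoeN1$o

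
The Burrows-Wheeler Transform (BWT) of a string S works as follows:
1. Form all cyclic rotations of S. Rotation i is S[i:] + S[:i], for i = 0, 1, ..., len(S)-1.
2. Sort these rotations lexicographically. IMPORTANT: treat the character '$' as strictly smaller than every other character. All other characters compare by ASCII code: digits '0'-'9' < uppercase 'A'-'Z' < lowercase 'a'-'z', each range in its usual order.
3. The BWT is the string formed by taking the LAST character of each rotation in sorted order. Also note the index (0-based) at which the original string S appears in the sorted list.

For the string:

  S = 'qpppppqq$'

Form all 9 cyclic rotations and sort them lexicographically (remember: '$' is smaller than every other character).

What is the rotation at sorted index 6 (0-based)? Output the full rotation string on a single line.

All 9 rotations (rotation i = S[i:]+S[:i]):
  rot[0] = qpppppqq$
  rot[1] = pppppqq$q
  rot[2] = ppppqq$qp
  rot[3] = pppqq$qpp
  rot[4] = ppqq$qppp
  rot[5] = pqq$qpppp
  rot[6] = qq$qppppp
  rot[7] = q$qpppppq
  rot[8] = $qpppppqq
Sorted (with $ < everything):
  sorted[0] = $qpppppqq
  sorted[1] = pppppqq$q
  sorted[2] = ppppqq$qp
  sorted[3] = pppqq$qpp
  sorted[4] = ppqq$qppp
  sorted[5] = pqq$qpppp
  sorted[6] = q$qpppppq
  sorted[7] = qpppppqq$
  sorted[8] = qq$qppppp
sorted[6] = q$qpppppq

Answer: q$qpppppq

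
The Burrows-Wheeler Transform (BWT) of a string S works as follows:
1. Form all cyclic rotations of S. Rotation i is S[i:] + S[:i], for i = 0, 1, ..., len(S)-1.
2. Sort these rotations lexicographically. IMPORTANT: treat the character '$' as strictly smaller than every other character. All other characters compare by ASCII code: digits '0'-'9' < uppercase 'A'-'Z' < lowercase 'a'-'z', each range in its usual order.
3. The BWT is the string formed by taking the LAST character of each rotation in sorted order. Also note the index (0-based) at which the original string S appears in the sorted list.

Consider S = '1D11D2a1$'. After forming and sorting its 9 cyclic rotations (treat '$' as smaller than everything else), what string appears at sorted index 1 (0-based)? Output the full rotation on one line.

Answer: 1$1D11D2a

Derivation:
All 9 rotations (rotation i = S[i:]+S[:i]):
  rot[0] = 1D11D2a1$
  rot[1] = D11D2a1$1
  rot[2] = 11D2a1$1D
  rot[3] = 1D2a1$1D1
  rot[4] = D2a1$1D11
  rot[5] = 2a1$1D11D
  rot[6] = a1$1D11D2
  rot[7] = 1$1D11D2a
  rot[8] = $1D11D2a1
Sorted (with $ < everything):
  sorted[0] = $1D11D2a1
  sorted[1] = 1$1D11D2a
  sorted[2] = 11D2a1$1D
  sorted[3] = 1D11D2a1$
  sorted[4] = 1D2a1$1D1
  sorted[5] = 2a1$1D11D
  sorted[6] = D11D2a1$1
  sorted[7] = D2a1$1D11
  sorted[8] = a1$1D11D2
sorted[1] = 1$1D11D2a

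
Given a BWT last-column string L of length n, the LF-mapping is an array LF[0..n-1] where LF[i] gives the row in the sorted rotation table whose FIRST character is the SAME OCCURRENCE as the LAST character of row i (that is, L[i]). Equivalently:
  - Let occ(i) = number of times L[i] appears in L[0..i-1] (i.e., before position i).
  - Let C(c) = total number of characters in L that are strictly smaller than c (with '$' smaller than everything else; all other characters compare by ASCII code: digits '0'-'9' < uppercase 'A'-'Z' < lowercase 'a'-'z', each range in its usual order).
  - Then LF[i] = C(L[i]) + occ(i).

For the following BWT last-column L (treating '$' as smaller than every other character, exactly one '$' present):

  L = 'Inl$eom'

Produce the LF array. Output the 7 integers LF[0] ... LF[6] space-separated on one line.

Char counts: '$':1, 'I':1, 'e':1, 'l':1, 'm':1, 'n':1, 'o':1
C (first-col start): C('$')=0, C('I')=1, C('e')=2, C('l')=3, C('m')=4, C('n')=5, C('o')=6
L[0]='I': occ=0, LF[0]=C('I')+0=1+0=1
L[1]='n': occ=0, LF[1]=C('n')+0=5+0=5
L[2]='l': occ=0, LF[2]=C('l')+0=3+0=3
L[3]='$': occ=0, LF[3]=C('$')+0=0+0=0
L[4]='e': occ=0, LF[4]=C('e')+0=2+0=2
L[5]='o': occ=0, LF[5]=C('o')+0=6+0=6
L[6]='m': occ=0, LF[6]=C('m')+0=4+0=4

Answer: 1 5 3 0 2 6 4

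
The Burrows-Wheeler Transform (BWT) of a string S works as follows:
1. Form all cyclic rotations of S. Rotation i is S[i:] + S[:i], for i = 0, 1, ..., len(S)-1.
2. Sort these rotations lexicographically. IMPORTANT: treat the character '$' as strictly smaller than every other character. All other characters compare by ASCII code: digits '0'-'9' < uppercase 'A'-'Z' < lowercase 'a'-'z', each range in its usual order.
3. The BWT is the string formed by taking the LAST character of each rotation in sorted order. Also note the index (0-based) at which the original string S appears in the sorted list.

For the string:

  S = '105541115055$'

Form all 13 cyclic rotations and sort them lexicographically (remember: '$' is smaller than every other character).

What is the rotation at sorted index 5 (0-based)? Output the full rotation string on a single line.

All 13 rotations (rotation i = S[i:]+S[:i]):
  rot[0] = 105541115055$
  rot[1] = 05541115055$1
  rot[2] = 5541115055$10
  rot[3] = 541115055$105
  rot[4] = 41115055$1055
  rot[5] = 1115055$10554
  rot[6] = 115055$105541
  rot[7] = 15055$1055411
  rot[8] = 5055$10554111
  rot[9] = 055$105541115
  rot[10] = 55$1055411150
  rot[11] = 5$10554111505
  rot[12] = $105541115055
Sorted (with $ < everything):
  sorted[0] = $105541115055
  sorted[1] = 055$105541115
  sorted[2] = 05541115055$1
  sorted[3] = 105541115055$
  sorted[4] = 1115055$10554
  sorted[5] = 115055$105541
  sorted[6] = 15055$1055411
  sorted[7] = 41115055$1055
  sorted[8] = 5$10554111505
  sorted[9] = 5055$10554111
  sorted[10] = 541115055$105
  sorted[11] = 55$1055411150
  sorted[12] = 5541115055$10
sorted[5] = 115055$105541

Answer: 115055$105541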